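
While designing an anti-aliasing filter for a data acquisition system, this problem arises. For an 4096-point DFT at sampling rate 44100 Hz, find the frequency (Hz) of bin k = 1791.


Frequency of DFT bin k:
f_k = k * fs / N
    = 1791 * 44100 / 4096
    = 78983100 / 4096
    = 19282.983 Hz

19282.983 Hz


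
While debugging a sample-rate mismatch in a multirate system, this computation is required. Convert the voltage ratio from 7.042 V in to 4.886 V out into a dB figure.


Voltage gain in dB:
G = 20 * log10(Vout / Vin)
  = 20 * log10(4.886 / 7.042)
  = 20 * log10(0.693837)
  = 20 * -0.158743
  = -3.17 dB

-3.17 dB


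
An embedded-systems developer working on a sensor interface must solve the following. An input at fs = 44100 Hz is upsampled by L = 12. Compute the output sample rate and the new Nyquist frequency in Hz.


Step 1 — output sample rate after interpolation by L:
fs_out = L * fs_in = 12 * 44100 = 529200 Hz

Step 2 — Nyquist frequency of the output stream:
f_Nyq = fs_out / 2 = 529200 / 2 = 264600.0 Hz

fs_out = 529200 Hz; f_Nyquist = 264600.0 Hz


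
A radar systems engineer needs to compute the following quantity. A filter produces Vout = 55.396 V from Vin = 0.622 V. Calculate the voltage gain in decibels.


Voltage gain in dB:
G = 20 * log10(Vout / Vin)
  = 20 * log10(55.396 / 0.622)
  = 20 * log10(89.061093)
  = 20 * 1.949688
  = 38.99 dB

38.99 dB


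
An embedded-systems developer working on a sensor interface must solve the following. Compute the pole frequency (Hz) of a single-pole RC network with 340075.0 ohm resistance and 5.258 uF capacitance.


Cutoff frequency of a first-order RC filter:
fc = 1 / (2 * pi * R * C)
C = 5.258 uF = 5.258e-06 F
fc = 1 / (2 * pi * 340075.0 * 5.258e-06)
   = 1 / 11.235053811477
   = 0.089007 Hz

0.089007 Hz


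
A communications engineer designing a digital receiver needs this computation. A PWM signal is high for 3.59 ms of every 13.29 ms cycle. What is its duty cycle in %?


Duty cycle as a percentage:
DC = (t_on / T) * 100
   = (3.59 / 13.29) * 100
   = 0.270128 * 100
   = 27.01 %

27.01 %


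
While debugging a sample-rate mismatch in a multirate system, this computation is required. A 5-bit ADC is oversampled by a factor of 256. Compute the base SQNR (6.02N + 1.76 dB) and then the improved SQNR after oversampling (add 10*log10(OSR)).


Step 1 — baseline SQNR at Nyquist:
SQNR_base = 6.02*N + 1.76
          = 6.02*5 + 1.76
          = 31.86 dB

Step 2 — oversampling processing gain:
G = 10*log10(OSR) = 10*log10(256) = 24.08 dB

Step 3 — total:
SQNR_total = 31.86 + 24.08 = 55.94 dB

Base SQNR = 31.86 dB; oversampled SQNR = 55.94 dB


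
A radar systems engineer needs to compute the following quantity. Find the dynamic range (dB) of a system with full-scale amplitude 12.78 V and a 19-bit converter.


Dynamic range from full-scale to LSB:
V_min = V_max / 2^bits = 12.78 / 2^19
DR = 20 * log10(V_max / V_min)
   = 20 * log10(2^19)
   = 20 * 19 * log10(2)
   = 114.39 dB

114.39 dB


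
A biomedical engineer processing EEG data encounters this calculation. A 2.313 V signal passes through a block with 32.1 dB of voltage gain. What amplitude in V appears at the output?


Output voltage from dB gain:
V_out = V_in * 10^(gain_dB / 20)
      = 2.313 * 10^(32.1 / 20)
      = 2.313 * 40.271703
      = 93.1485 V

93.1485 V


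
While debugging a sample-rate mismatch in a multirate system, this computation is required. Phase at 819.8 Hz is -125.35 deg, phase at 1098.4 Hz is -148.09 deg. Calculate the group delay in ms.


Group delay from phase difference:
tau = -d(phi)/d(omega)
d(phi) = -22.74 deg = -0.396888 rad
d(omega) = 2*pi*(1098.4 - 819.8) = 1750.4954 rad/s
tau = -(-0.396888) / 1750.4954
    = 0.2267 ms

0.2267 ms


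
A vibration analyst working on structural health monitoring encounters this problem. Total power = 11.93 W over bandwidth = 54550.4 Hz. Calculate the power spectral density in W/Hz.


Power spectral density:
PSD = P / BW
    = 11.93 / 54550.4
    = 0.0002187 W/Hz

0.0002187 W/Hz


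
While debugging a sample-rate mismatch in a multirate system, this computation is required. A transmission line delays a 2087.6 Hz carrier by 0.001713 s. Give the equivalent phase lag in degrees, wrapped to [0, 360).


Phase shift from frequency and time delay:
phi = 360 * f * t_delay
    = 360 * 2087.6 * 0.001713
    = 1287.38 degrees
    mod 360 = 207.38 degrees

207.38 degrees


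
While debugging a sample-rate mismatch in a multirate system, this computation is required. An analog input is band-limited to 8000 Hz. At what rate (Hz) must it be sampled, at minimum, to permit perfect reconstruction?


The Nyquist rate is twice the maximum frequency component.
fs_min = 2 * fmax
      = 2 * 8000
      = 16000 Hz

16000


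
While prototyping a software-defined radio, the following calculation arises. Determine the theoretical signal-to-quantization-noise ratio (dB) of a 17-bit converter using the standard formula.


Theoretical SNR for a full-scale sinusoid:
SNR = 6.02 * N + 1.76
    = 6.02 * 17 + 1.76
    = 102.34 + 1.76
    = 104.1 dB

104.1 dB


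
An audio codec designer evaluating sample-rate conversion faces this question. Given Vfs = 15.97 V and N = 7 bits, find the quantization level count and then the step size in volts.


Step 1 — number of quantization levels:
L = 2^N = 2^7 = 128

Step 2 — LSB step size:
delta = Vfs / L
      = 15.97 / 128
      = 0.12476563 V

Levels = 128; step size = 0.12476563 V


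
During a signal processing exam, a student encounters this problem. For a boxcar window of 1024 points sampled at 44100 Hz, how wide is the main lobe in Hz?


Main lobe width for a rectangular window:
Width = 2 * fs / N
      = 2 * 44100 / 1024
      = 88200 / 1024
      = 86.133 Hz

86.133 Hz


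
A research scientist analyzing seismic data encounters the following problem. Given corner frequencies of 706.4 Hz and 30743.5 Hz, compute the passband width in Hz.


Bandwidth is the difference of -3dB frequencies:
BW = f_high - f_low
   = 30743.5 - 706.4
   = 30037.1 Hz

30037.1 Hz


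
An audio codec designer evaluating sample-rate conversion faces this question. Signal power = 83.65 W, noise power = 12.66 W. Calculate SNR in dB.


SNR in decibels:
SNR = 10 * log10(Ps / Pn)
    = 10 * log10(83.65 / 12.66)
    = 10 * log10(6.6074)
    = 10 * 0.82
    = 8.2 dB

8.2 dB


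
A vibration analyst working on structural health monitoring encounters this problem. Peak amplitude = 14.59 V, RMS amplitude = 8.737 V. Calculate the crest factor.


Crest factor is the ratio of peak to RMS:
CF = V_peak / V_rms
   = 14.59 / 8.737
   = 1.6699

1.6699


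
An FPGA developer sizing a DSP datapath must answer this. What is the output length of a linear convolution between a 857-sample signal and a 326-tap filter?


Linear convolution output length:
L = N + M - 1
  = 857 + 326 - 1
  = 1182 samples

1182


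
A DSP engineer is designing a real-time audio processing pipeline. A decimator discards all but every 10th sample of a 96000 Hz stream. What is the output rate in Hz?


Decimation reduces the sample rate:
fs_out = fs_in / M
       = 96000 / 10
       = 9600.0 Hz

9600.0 Hz


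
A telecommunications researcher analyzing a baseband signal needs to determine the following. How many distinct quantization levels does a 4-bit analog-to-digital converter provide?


Number of quantization levels = 2^N
= 2^4
= 16

16


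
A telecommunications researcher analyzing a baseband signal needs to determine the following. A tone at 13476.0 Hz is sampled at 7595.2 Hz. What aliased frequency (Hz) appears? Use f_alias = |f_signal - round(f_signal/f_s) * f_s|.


Compute the nearest integer multiple of fs to the signal:
n = round(13476.0 / 7595.2) = 2
f_alias = |13476.0 - 2 * 7595.2|
        = |13476.0 - 15190.4|
        = 1714.4 Hz

1714.4


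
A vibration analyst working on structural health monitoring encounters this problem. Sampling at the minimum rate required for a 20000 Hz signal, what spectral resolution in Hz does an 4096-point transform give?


Step 1 — Nyquist sampling rate:
fs = 2 * fmax = 2 * 20000 = 40000 Hz

Step 2 — DFT bin spacing:
df = fs / N = 40000 / 4096 = 9.7656 Hz

9.7656 Hz


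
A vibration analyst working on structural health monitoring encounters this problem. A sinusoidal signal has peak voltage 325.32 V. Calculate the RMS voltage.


RMS voltage for a sinusoidal waveform:
V_rms = V_peak / sqrt(2)
      = 325.32 / 1.414214
      = 230.036 V

230.036 V


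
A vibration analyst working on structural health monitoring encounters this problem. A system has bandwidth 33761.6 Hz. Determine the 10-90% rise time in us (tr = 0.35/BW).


Rise time from bandwidth relationship:
tr = 0.35 / BW
   = 0.35 / 33761.6
   = 1.036680726e-05 s
   = 10.3668 us

10.3668 us


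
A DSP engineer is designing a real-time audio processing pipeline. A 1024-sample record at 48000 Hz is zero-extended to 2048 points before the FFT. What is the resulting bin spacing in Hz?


Frequency resolution after zero-padding:
N_padded = 1024 * 2 = 2048
df = fs / N_padded
   = 48000 / 2048
   = 23.4375 Hz

23.4375 Hz


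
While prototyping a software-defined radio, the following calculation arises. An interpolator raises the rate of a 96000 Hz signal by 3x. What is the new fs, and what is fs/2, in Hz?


Step 1 — output sample rate after interpolation by L:
fs_out = L * fs_in = 3 * 96000 = 288000 Hz

Step 2 — Nyquist frequency of the output stream:
f_Nyq = fs_out / 2 = 288000 / 2 = 144000.0 Hz

fs_out = 288000 Hz; f_Nyquist = 144000.0 Hz


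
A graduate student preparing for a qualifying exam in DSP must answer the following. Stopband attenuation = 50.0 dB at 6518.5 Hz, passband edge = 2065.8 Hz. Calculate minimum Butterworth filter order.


Butterworth filter order formula:
n = log10(10^(A/10) - 1) / (2 * log10(f_stop/f_pass))
10^(50.0/10) - 1 = 99999.0
f_stop/f_pass = 6518.5 / 2065.8 = 3.1554
n = 5.0094 -> ceil = 6

6


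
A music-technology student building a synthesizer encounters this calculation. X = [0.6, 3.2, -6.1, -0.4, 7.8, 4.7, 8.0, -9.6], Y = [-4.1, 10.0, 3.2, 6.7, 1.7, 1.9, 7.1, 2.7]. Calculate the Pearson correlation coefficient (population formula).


Pearson correlation coefficient (population):
r = cov(X,Y) / (std(X) * std(Y))
Mean X = 1.025, Mean Y = 3.65
Cov(X,Y) = 3.81
Std(X) = 5.901854, Std(Y) = 4.024301
r = 0.1604

0.1604


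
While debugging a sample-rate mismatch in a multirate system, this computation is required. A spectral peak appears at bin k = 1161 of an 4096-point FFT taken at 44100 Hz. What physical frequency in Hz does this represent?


Frequency of DFT bin k:
f_k = k * fs / N
    = 1161 * 44100 / 4096
    = 51200100 / 4096
    = 12500.024 Hz

12500.024 Hz


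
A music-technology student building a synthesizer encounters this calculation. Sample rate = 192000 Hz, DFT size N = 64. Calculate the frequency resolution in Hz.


DFT frequency resolution:
df = fs / N
   = 192000 / 64
   = 3000.0 Hz

3000.0 Hz


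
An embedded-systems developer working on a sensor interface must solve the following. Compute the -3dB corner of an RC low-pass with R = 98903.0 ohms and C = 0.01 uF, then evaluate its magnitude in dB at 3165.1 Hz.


Step 1 — cutoff frequency:
fc = 1 / (2*pi*R*C)
C = 0.01 uF = 1e-08 F
fc = 1 / (2*pi*98903.0*1e-08)
   = 160.92 Hz

Step 2 — magnitude at f = 3165.1 Hz:
|H(f)| = 1 / sqrt(1 + (f/fc)^2)
f/fc = 3165.1 / 160.92 = 19.66878
|H| = 1 / sqrt(1 + 386.860907) = 0.0507764
|H|_dB = 20*log10(0.0507764) = -25.89 dB

fc = 160.92 Hz; |H(3165.1 Hz)| = -25.89 dB


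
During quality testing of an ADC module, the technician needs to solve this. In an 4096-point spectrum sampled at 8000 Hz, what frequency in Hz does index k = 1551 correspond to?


Frequency of DFT bin k:
f_k = k * fs / N
    = 1551 * 8000 / 4096
    = 12408000 / 4096
    = 3029.297 Hz

3029.297 Hz


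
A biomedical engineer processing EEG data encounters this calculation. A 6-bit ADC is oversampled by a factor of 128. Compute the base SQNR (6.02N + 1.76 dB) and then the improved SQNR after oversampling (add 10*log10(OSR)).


Step 1 — baseline SQNR at Nyquist:
SQNR_base = 6.02*N + 1.76
          = 6.02*6 + 1.76
          = 37.88 dB

Step 2 — oversampling processing gain:
G = 10*log10(OSR) = 10*log10(128) = 21.07 dB

Step 3 — total:
SQNR_total = 37.88 + 21.07 = 58.95 dB

Base SQNR = 37.88 dB; oversampled SQNR = 58.95 dB


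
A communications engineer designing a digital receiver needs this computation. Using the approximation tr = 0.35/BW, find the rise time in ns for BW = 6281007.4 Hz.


Rise time from bandwidth relationship:
tr = 0.35 / BW
   = 0.35 / 6281007.4
   = 5.572354524e-08 s
   = 55.7235 ns

55.7235 ns


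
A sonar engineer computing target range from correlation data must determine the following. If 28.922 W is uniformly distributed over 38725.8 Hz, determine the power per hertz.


Power spectral density:
PSD = P / BW
    = 28.922 / 38725.8
    = 0.00074684 W/Hz

0.00074684 W/Hz


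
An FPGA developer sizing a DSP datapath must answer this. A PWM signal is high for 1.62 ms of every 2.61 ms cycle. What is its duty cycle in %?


Duty cycle as a percentage:
DC = (t_on / T) * 100
   = (1.62 / 2.61) * 100
   = 0.62069 * 100
   = 62.07 %

62.07 %


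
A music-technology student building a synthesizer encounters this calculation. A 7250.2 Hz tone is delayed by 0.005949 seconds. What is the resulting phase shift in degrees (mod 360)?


Phase shift from frequency and time delay:
phi = 360 * f * t_delay
    = 360 * 7250.2 * 0.005949
    = 15527.32 degrees
    mod 360 = 47.32 degrees

47.32 degrees


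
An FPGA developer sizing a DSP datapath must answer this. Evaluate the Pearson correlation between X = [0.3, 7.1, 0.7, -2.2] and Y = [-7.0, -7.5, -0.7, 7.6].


Pearson correlation coefficient (population):
r = cov(X,Y) / (std(X) * std(Y))
Mean X = 1.475, Mean Y = -1.9
Cov(X,Y) = -15.3375
Std(X) = 3.432474, Std(Y) = 6.104507
r = -0.732

-0.732


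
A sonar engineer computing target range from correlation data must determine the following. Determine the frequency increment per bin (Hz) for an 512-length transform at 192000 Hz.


DFT frequency resolution:
df = fs / N
   = 192000 / 512
   = 375.0 Hz

375.0 Hz


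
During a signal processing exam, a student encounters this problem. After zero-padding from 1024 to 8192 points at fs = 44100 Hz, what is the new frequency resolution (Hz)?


Frequency resolution after zero-padding:
N_padded = 1024 * 8 = 8192
df = fs / N_padded
   = 44100 / 8192
   = 5.3833 Hz

5.3833 Hz


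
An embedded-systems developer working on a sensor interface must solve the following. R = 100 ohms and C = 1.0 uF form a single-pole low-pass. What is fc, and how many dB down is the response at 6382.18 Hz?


Step 1 — cutoff frequency:
fc = 1 / (2*pi*R*C)
C = 1.0 uF = 1e-06 F
fc = 1 / (2*pi*100*1e-06)
   = 1591.549 Hz

Step 2 — magnitude at f = 6382.18 Hz:
|H(f)| = 1 / sqrt(1 + (f/fc)^2)
f/fc = 6382.18 / 1591.549 = 4.010043
|H| = 1 / sqrt(1 + 16.080445) = 0.2419638
|H|_dB = 20*log10(0.2419638) = -12.32 dB

fc = 1591.549 Hz; |H(6382.18 Hz)| = -12.32 dB


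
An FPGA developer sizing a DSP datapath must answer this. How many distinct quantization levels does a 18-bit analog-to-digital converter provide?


Number of quantization levels = 2^N
= 2^18
= 262144

262144


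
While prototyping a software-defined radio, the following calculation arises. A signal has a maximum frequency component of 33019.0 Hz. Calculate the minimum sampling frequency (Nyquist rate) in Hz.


The Nyquist rate is twice the maximum frequency component.
fs_min = 2 * fmax
      = 2 * 33019.0
      = 66038.0 Hz

66038.0


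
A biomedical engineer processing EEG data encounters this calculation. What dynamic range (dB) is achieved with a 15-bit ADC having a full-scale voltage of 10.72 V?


Dynamic range from full-scale to LSB:
V_min = V_max / 2^bits = 10.72 / 2^15
DR = 20 * log10(V_max / V_min)
   = 20 * log10(2^15)
   = 20 * 15 * log10(2)
   = 90.31 dB

90.31 dB


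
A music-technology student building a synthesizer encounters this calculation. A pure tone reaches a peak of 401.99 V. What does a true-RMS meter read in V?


RMS voltage for a sinusoidal waveform:
V_rms = V_peak / sqrt(2)
      = 401.99 / 1.414214
      = 284.25 V

284.25 V


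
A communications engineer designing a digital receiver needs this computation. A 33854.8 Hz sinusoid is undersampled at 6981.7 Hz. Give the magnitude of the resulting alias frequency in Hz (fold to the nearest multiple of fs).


Compute the nearest integer multiple of fs to the signal:
n = round(33854.8 / 6981.7) = 5
f_alias = |33854.8 - 5 * 6981.7|
        = |33854.8 - 34908.5|
        = 1053.7 Hz

1053.7


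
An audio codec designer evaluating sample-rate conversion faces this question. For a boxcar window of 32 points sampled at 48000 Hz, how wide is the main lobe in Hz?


Main lobe width for a rectangular window:
Width = 2 * fs / N
      = 2 * 48000 / 32
      = 96000 / 32
      = 3000.0 Hz

3000.0 Hz


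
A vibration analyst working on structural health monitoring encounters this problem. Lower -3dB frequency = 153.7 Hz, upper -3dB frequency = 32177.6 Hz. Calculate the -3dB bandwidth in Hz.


Bandwidth is the difference of -3dB frequencies:
BW = f_high - f_low
   = 32177.6 - 153.7
   = 32023.9 Hz

32023.9 Hz


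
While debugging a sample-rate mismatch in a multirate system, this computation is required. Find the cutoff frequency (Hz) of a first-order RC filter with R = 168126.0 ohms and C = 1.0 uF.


Cutoff frequency of a first-order RC filter:
fc = 1 / (2 * pi * R * C)
C = 1.0 uF = 1e-06 F
fc = 1 / (2 * pi * 168126.0 * 1e-06)
   = 1 / 1.0563668129549
   = 0.946641 Hz

0.946641 Hz


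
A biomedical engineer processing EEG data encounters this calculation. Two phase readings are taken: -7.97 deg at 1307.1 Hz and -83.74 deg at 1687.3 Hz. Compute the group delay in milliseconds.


Group delay from phase difference:
tau = -d(phi)/d(omega)
d(phi) = -75.77 deg = -1.322436 rad
d(omega) = 2*pi*(1687.3 - 1307.1) = 2388.8671 rad/s
tau = -(-1.322436) / 2388.8671
    = 0.5536 ms

0.5536 ms


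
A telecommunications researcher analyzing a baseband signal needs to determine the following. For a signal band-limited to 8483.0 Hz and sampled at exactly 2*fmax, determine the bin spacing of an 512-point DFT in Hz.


Step 1 — Nyquist sampling rate:
fs = 2 * fmax = 2 * 8483.0 = 16966.0 Hz

Step 2 — DFT bin spacing:
df = fs / N = 16966.0 / 512 = 33.1367 Hz

33.1367 Hz


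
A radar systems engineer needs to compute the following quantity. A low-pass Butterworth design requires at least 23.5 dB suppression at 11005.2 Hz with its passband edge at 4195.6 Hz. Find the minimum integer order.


Butterworth filter order formula:
n = log10(10^(A/10) - 1) / (2 * log10(f_stop/f_pass))
10^(23.5/10) - 1 = 222.8721
f_stop/f_pass = 11005.2 / 4195.6 = 2.623
n = 2.8033 -> ceil = 3

3


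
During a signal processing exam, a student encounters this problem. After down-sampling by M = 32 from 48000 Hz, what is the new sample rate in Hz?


Decimation reduces the sample rate:
fs_out = fs_in / M
       = 48000 / 32
       = 1500.0 Hz

1500.0 Hz


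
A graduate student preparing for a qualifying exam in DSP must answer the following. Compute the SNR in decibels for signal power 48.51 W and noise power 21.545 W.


SNR in decibels:
SNR = 10 * log10(Ps / Pn)
    = 10 * log10(48.51 / 21.545)
    = 10 * log10(2.2516)
    = 10 * 0.3525
    = 3.52 dB

3.52 dB


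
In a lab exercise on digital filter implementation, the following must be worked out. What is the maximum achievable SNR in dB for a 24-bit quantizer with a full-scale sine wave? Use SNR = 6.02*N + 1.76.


Theoretical SNR for a full-scale sinusoid:
SNR = 6.02 * N + 1.76
    = 6.02 * 24 + 1.76
    = 144.48 + 1.76
    = 146.24 dB

146.24 dB


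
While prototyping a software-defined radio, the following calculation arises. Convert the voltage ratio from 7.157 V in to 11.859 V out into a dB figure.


Voltage gain in dB:
G = 20 * log10(Vout / Vin)
  = 20 * log10(11.859 / 7.157)
  = 20 * log10(1.656979)
  = 20 * 0.219317
  = 4.39 dB

4.39 dB


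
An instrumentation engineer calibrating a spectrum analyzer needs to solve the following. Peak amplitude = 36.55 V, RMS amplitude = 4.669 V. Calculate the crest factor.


Crest factor is the ratio of peak to RMS:
CF = V_peak / V_rms
   = 36.55 / 4.669
   = 7.8282

7.8282


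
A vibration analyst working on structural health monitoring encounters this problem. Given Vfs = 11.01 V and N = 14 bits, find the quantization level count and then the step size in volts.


Step 1 — number of quantization levels:
L = 2^N = 2^14 = 16384

Step 2 — LSB step size:
delta = Vfs / L
      = 11.01 / 16384
      = 0.000672 V

Levels = 16384; step size = 0.000672 V


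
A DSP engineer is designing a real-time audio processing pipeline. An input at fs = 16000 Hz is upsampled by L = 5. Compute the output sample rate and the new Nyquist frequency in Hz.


Step 1 — output sample rate after interpolation by L:
fs_out = L * fs_in = 5 * 16000 = 80000 Hz

Step 2 — Nyquist frequency of the output stream:
f_Nyq = fs_out / 2 = 80000 / 2 = 40000.0 Hz

fs_out = 80000 Hz; f_Nyquist = 40000.0 Hz


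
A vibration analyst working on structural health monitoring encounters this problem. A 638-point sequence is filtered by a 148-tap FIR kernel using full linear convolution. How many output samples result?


Linear convolution output length:
L = N + M - 1
  = 638 + 148 - 1
  = 785 samples

785


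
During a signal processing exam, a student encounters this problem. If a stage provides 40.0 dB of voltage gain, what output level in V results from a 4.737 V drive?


Output voltage from dB gain:
V_out = V_in * 10^(gain_dB / 20)
      = 4.737 * 10^(40.0 / 20)
      = 4.737 * 100.0
      = 473.7 V

473.7 V


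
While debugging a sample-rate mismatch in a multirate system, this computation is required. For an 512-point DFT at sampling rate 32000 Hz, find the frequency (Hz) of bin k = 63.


Frequency of DFT bin k:
f_k = k * fs / N
    = 63 * 32000 / 512
    = 2016000 / 512
    = 3937.5 Hz

3937.5 Hz


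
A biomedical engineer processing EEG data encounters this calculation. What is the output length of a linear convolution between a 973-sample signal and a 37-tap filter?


Linear convolution output length:
L = N + M - 1
  = 973 + 37 - 1
  = 1009 samples

1009


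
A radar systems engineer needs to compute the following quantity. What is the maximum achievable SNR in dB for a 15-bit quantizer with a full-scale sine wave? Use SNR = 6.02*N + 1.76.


Theoretical SNR for a full-scale sinusoid:
SNR = 6.02 * N + 1.76
    = 6.02 * 15 + 1.76
    = 90.3 + 1.76
    = 92.06 dB

92.06 dB


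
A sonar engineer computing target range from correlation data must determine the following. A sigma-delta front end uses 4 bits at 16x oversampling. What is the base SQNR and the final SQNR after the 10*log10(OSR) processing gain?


Step 1 — baseline SQNR at Nyquist:
SQNR_base = 6.02*N + 1.76
          = 6.02*4 + 1.76
          = 25.84 dB

Step 2 — oversampling processing gain:
G = 10*log10(OSR) = 10*log10(16) = 12.04 dB

Step 3 — total:
SQNR_total = 25.84 + 12.04 = 37.88 dB

Base SQNR = 25.84 dB; oversampled SQNR = 37.88 dB


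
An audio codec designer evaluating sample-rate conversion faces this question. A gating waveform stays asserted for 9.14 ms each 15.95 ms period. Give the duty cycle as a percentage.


Duty cycle as a percentage:
DC = (t_on / T) * 100
   = (9.14 / 15.95) * 100
   = 0.573041 * 100
   = 57.3 %

57.3 %


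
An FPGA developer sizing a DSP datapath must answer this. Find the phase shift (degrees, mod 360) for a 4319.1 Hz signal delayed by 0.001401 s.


Phase shift from frequency and time delay:
phi = 360 * f * t_delay
    = 360 * 4319.1 * 0.001401
    = 2178.38 degrees
    mod 360 = 18.38 degrees

18.38 degrees


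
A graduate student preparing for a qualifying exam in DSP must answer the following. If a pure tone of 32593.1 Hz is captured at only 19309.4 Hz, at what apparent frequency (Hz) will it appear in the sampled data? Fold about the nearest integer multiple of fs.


Compute the nearest integer multiple of fs to the signal:
n = round(32593.1 / 19309.4) = 2
f_alias = |32593.1 - 2 * 19309.4|
        = |32593.1 - 38618.8|
        = 6025.7 Hz

6025.7


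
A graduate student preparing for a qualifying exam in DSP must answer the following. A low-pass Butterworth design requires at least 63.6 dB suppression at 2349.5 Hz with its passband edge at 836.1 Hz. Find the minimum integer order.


Butterworth filter order formula:
n = log10(10^(A/10) - 1) / (2 * log10(f_stop/f_pass))
10^(63.6/10) - 1 = 2290866.6528
f_stop/f_pass = 2349.5 / 836.1 = 2.8101
n = 7.0869 -> ceil = 8

8


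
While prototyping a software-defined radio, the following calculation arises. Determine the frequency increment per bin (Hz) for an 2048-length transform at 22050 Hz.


DFT frequency resolution:
df = fs / N
   = 22050 / 2048
   = 10.7666 Hz

10.7666 Hz


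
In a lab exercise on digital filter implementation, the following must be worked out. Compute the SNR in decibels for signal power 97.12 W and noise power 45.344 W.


SNR in decibels:
SNR = 10 * log10(Ps / Pn)
    = 10 * log10(97.12 / 45.344)
    = 10 * log10(2.1418)
    = 10 * 0.3308
    = 3.31 dB

3.31 dB


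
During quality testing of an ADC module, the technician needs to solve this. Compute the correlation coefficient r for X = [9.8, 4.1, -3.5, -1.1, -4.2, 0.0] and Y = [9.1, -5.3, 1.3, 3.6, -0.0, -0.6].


Pearson correlation coefficient (population):
r = cov(X,Y) / (std(X) * std(Y))
Mean X = 0.85, Mean Y = 1.35
Cov(X,Y) = 8.675833
Std(X) = 4.823812, Std(Y) = 4.377499
r = 0.4109

0.4109


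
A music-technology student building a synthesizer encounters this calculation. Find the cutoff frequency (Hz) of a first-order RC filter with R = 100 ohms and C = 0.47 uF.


Cutoff frequency of a first-order RC filter:
fc = 1 / (2 * pi * R * C)
C = 0.47 uF = 4.7e-07 F
fc = 1 / (2 * pi * 100 * 4.7e-07)
   = 1 / 0.00029530970943744
   = 3386.275385 Hz

3386.275385 Hz


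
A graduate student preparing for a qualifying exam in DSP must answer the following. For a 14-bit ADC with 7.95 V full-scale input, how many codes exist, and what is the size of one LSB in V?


Step 1 — number of quantization levels:
L = 2^N = 2^14 = 16384

Step 2 — LSB step size:
delta = Vfs / L
      = 7.95 / 16384
      = 0.00048523 V

Levels = 16384; step size = 0.00048523 V


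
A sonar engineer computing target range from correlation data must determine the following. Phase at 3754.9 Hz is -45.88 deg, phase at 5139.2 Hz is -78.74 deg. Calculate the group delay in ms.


Group delay from phase difference:
tau = -d(phi)/d(omega)
d(phi) = -32.86 deg = -0.573515 rad
d(omega) = 2*pi*(5139.2 - 3754.9) = 8697.8134 rad/s
tau = -(-0.573515) / 8697.8134
    = 0.0659 ms

0.0659 ms


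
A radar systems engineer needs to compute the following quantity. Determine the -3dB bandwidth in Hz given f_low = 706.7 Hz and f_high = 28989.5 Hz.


Bandwidth is the difference of -3dB frequencies:
BW = f_high - f_low
   = 28989.5 - 706.7
   = 28282.8 Hz

28282.8 Hz


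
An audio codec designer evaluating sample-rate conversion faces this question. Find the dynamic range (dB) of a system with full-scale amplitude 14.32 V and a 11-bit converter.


Dynamic range from full-scale to LSB:
V_min = V_max / 2^bits = 14.32 / 2^11
DR = 20 * log10(V_max / V_min)
   = 20 * log10(2^11)
   = 20 * 11 * log10(2)
   = 66.23 dB

66.23 dB


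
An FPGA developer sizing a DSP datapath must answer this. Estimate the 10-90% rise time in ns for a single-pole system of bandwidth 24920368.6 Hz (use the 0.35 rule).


Rise time from bandwidth relationship:
tr = 0.35 / BW
   = 0.35 / 24920368.6
   = 1.404473608e-08 s
   = 14.0447 ns

14.0447 ns


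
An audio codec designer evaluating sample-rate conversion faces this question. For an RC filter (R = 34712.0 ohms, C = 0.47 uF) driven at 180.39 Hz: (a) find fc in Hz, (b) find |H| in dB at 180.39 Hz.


Step 1 — cutoff frequency:
fc = 1 / (2*pi*R*C)
C = 0.47 uF = 4.7e-07 F
fc = 1 / (2*pi*34712.0*4.7e-07)
   = 9.75535 Hz

Step 2 — magnitude at f = 180.39 Hz:
|H(f)| = 1 / sqrt(1 + (f/fc)^2)
f/fc = 180.39 / 9.75535 = 18.491392
|H| = 1 / sqrt(1 + 341.931578) = 0.0540003
|H|_dB = 20*log10(0.0540003) = -25.35 dB

fc = 9.75535 Hz; |H(180.39 Hz)| = -25.35 dB


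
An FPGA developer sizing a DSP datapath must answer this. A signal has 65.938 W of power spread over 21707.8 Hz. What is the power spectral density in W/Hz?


Power spectral density:
PSD = P / BW
    = 65.938 / 21707.8
    = 0.00303753 W/Hz

0.00303753 W/Hz


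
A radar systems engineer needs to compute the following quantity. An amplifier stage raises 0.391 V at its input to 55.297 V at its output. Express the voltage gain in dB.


Voltage gain in dB:
G = 20 * log10(Vout / Vin)
  = 20 * log10(55.297 / 0.391)
  = 20 * log10(141.424552)
  = 20 * 2.150525
  = 43.01 dB

43.01 dB


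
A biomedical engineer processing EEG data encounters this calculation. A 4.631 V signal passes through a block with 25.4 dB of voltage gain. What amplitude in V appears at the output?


Output voltage from dB gain:
V_out = V_in * 10^(gain_dB / 20)
      = 4.631 * 10^(25.4 / 20)
      = 4.631 * 18.620871
      = 86.2333 V

86.2333 V


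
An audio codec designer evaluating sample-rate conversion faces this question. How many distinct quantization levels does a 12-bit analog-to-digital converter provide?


Number of quantization levels = 2^N
= 2^12
= 4096

4096


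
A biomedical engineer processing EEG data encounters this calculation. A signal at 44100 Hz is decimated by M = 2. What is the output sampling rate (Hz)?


Decimation reduces the sample rate:
fs_out = fs_in / M
       = 44100 / 2
       = 22050.0 Hz

22050.0 Hz


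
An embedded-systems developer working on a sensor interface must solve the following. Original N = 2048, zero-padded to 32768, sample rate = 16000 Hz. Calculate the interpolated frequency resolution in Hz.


Frequency resolution after zero-padding:
N_padded = 2048 * 16 = 32768
df = fs / N_padded
   = 16000 / 32768
   = 0.4883 Hz

0.4883 Hz


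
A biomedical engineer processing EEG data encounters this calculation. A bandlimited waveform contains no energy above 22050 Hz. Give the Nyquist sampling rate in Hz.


The Nyquist rate is twice the maximum frequency component.
fs_min = 2 * fmax
      = 2 * 22050
      = 44100 Hz

44100


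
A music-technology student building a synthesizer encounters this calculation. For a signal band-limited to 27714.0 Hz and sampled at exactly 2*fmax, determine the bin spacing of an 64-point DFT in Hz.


Step 1 — Nyquist sampling rate:
fs = 2 * fmax = 2 * 27714.0 = 55428.0 Hz

Step 2 — DFT bin spacing:
df = fs / N = 55428.0 / 64 = 866.0625 Hz

866.0625 Hz


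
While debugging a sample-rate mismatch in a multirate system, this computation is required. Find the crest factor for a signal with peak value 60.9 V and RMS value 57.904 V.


Crest factor is the ratio of peak to RMS:
CF = V_peak / V_rms
   = 60.9 / 57.904
   = 1.0517

1.0517


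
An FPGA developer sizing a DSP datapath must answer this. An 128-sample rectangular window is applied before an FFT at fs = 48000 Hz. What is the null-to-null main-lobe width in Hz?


Main lobe width for a rectangular window:
Width = 2 * fs / N
      = 2 * 48000 / 128
      = 96000 / 128
      = 750.0 Hz

750.0 Hz


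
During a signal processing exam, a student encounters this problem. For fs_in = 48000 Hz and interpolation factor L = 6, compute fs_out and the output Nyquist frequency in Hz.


Step 1 — output sample rate after interpolation by L:
fs_out = L * fs_in = 6 * 48000 = 288000 Hz

Step 2 — Nyquist frequency of the output stream:
f_Nyq = fs_out / 2 = 288000 / 2 = 144000.0 Hz

fs_out = 288000 Hz; f_Nyquist = 144000.0 Hz


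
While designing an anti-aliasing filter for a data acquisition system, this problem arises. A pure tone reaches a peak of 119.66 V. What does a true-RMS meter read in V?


RMS voltage for a sinusoidal waveform:
V_rms = V_peak / sqrt(2)
      = 119.66 / 1.414214
      = 84.612 V

84.612 V


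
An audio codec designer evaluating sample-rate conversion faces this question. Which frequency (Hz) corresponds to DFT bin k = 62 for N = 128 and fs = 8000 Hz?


Frequency of DFT bin k:
f_k = k * fs / N
    = 62 * 8000 / 128
    = 496000 / 128
    = 3875.0 Hz

3875.0 Hz


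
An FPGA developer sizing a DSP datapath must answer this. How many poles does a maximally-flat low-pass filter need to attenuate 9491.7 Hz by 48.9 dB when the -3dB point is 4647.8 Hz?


Butterworth filter order formula:
n = log10(10^(A/10) - 1) / (2 * log10(f_stop/f_pass))
10^(48.9/10) - 1 = 77623.7117
f_stop/f_pass = 9491.7 / 4647.8 = 2.0422
n = 7.8846 -> ceil = 8

8


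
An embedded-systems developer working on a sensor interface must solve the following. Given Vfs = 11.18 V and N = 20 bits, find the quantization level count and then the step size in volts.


Step 1 — number of quantization levels:
L = 2^N = 2^20 = 1048576

Step 2 — LSB step size:
delta = Vfs / L
      = 11.18 / 1048576
      = 1.066e-05 V

Levels = 1048576; step size = 1.066e-05 V


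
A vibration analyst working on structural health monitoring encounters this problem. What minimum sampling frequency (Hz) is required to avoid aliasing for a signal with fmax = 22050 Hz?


The Nyquist rate is twice the maximum frequency component.
fs_min = 2 * fmax
      = 2 * 22050
      = 44100 Hz

44100


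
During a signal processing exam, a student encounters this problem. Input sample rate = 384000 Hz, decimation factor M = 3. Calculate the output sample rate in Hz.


Decimation reduces the sample rate:
fs_out = fs_in / M
       = 384000 / 3
       = 128000.0 Hz

128000.0 Hz


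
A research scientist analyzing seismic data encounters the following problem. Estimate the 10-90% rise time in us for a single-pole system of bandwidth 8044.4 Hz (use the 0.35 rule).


Rise time from bandwidth relationship:
tr = 0.35 / BW
   = 0.35 / 8044.4
   = 4.350852767e-05 s
   = 43.5085 us

43.5085 us


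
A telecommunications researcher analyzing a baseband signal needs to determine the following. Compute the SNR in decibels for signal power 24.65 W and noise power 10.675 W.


SNR in decibels:
SNR = 10 * log10(Ps / Pn)
    = 10 * log10(24.65 / 10.675)
    = 10 * log10(2.3091)
    = 10 * 0.3634
    = 3.63 dB

3.63 dB


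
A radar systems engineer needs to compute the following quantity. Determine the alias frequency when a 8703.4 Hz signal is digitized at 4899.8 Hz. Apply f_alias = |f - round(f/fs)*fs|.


Compute the nearest integer multiple of fs to the signal:
n = round(8703.4 / 4899.8) = 2
f_alias = |8703.4 - 2 * 4899.8|
        = |8703.4 - 9799.6|
        = 1096.2 Hz

1096.2


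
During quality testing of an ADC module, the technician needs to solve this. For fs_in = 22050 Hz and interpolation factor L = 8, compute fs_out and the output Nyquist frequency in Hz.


Step 1 — output sample rate after interpolation by L:
fs_out = L * fs_in = 8 * 22050 = 176400 Hz

Step 2 — Nyquist frequency of the output stream:
f_Nyq = fs_out / 2 = 176400 / 2 = 88200.0 Hz

fs_out = 176400 Hz; f_Nyquist = 88200.0 Hz


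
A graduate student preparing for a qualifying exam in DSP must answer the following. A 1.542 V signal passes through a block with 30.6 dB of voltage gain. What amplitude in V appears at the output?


Output voltage from dB gain:
V_out = V_in * 10^(gain_dB / 20)
      = 1.542 * 10^(30.6 / 20)
      = 1.542 * 33.884416
      = 52.2498 V

52.2498 V


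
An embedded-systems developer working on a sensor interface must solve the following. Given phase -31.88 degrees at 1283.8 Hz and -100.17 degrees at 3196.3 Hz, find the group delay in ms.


Group delay from phase difference:
tau = -d(phi)/d(omega)
d(phi) = -68.29 deg = -1.191885 rad
d(omega) = 2*pi*(3196.3 - 1283.8) = 12016.5919 rad/s
tau = -(-1.191885) / 12016.5919
    = 0.0992 ms

0.0992 ms


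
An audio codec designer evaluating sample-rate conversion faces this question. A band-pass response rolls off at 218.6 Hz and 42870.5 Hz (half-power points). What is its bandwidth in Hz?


Bandwidth is the difference of -3dB frequencies:
BW = f_high - f_low
   = 42870.5 - 218.6
   = 42651.9 Hz

42651.9 Hz


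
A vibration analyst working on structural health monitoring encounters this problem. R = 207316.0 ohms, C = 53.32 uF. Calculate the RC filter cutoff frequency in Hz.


Cutoff frequency of a first-order RC filter:
fc = 1 / (2 * pi * R * C)
C = 53.32 uF = 5.332e-05 F
fc = 1 / (2 * pi * 207316.0 * 5.332e-05)
   = 1 / 69.454890343038
   = 0.014398 Hz

0.014398 Hz


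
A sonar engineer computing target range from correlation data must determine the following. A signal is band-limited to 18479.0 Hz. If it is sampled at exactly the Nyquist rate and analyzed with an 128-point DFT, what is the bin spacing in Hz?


Step 1 — Nyquist sampling rate:
fs = 2 * fmax = 2 * 18479.0 = 36958.0 Hz

Step 2 — DFT bin spacing:
df = fs / N = 36958.0 / 128 = 288.7344 Hz

288.7344 Hz


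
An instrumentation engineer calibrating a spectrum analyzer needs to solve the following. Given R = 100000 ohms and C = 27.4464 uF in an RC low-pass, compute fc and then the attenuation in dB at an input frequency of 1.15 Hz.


Step 1 — cutoff frequency:
fc = 1 / (2*pi*R*C)
C = 27.4464 uF = 2.74464e-05 F
fc = 1 / (2*pi*100000*2.74464e-05)
   = 0.0579875 Hz

Step 2 — magnitude at f = 1.15 Hz:
|H(f)| = 1 / sqrt(1 + (f/fc)^2)
f/fc = 1.15 / 0.0579875 = 19.83186
|H| = 1 / sqrt(1 + 393.302671) = 0.0503599
|H|_dB = 20*log10(0.0503599) = -25.96 dB

fc = 0.0579875 Hz; |H(1.15 Hz)| = -25.96 dB


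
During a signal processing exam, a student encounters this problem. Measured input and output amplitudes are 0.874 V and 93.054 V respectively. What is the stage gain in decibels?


Voltage gain in dB:
G = 20 * log10(Vout / Vin)
  = 20 * log10(93.054 / 0.874)
  = 20 * log10(106.469108)
  = 20 * 2.027224
  = 40.54 dB

40.54 dB


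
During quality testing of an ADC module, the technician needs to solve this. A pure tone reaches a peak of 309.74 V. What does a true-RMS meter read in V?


RMS voltage for a sinusoidal waveform:
V_rms = V_peak / sqrt(2)
      = 309.74 / 1.414214
      = 219.019 V

219.019 V


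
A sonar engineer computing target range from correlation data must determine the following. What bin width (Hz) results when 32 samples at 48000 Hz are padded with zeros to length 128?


Frequency resolution after zero-padding:
N_padded = 32 * 4 = 128
df = fs / N_padded
   = 48000 / 128
   = 375.0 Hz

375.0 Hz


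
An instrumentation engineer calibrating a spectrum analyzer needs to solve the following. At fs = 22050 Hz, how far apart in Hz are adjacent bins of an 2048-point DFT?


DFT frequency resolution:
df = fs / N
   = 22050 / 2048
   = 10.7666 Hz

10.7666 Hz


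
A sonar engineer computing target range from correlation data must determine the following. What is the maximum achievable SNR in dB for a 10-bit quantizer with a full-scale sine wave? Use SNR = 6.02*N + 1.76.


Theoretical SNR for a full-scale sinusoid:
SNR = 6.02 * N + 1.76
    = 6.02 * 10 + 1.76
    = 60.2 + 1.76
    = 61.96 dB

61.96 dB


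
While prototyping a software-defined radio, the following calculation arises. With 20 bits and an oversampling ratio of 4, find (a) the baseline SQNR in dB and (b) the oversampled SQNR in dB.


Step 1 — baseline SQNR at Nyquist:
SQNR_base = 6.02*N + 1.76
          = 6.02*20 + 1.76
          = 122.16 dB

Step 2 — oversampling processing gain:
G = 10*log10(OSR) = 10*log10(4) = 6.02 dB

Step 3 — total:
SQNR_total = 122.16 + 6.02 = 128.18 dB

Base SQNR = 122.16 dB; oversampled SQNR = 128.18 dB
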